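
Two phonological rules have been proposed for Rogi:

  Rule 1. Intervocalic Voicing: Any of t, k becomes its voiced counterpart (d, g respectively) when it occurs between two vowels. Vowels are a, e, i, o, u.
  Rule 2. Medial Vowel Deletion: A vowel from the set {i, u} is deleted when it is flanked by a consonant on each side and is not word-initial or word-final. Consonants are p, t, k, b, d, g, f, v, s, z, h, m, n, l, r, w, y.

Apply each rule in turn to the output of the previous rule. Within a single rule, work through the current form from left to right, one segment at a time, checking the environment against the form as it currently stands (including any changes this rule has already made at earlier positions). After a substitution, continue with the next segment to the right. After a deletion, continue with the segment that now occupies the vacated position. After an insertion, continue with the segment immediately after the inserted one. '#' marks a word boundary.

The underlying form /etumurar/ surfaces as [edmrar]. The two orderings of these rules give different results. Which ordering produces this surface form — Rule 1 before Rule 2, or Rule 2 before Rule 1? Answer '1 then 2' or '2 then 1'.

1 then 2

Order 1 then 2:
  1 Intervocalic Voicing: [etumurar] → [edumurar]
  2 Medial Vowel Deletion: [edumurar] → [edmrar]
  result: [edmrar]
Order 2 then 1:
  2 Medial Vowel Deletion: [etumurar] → [etmrar]
  1 Intervocalic Voicing: no change — [etmrar]
  result: [etmrar]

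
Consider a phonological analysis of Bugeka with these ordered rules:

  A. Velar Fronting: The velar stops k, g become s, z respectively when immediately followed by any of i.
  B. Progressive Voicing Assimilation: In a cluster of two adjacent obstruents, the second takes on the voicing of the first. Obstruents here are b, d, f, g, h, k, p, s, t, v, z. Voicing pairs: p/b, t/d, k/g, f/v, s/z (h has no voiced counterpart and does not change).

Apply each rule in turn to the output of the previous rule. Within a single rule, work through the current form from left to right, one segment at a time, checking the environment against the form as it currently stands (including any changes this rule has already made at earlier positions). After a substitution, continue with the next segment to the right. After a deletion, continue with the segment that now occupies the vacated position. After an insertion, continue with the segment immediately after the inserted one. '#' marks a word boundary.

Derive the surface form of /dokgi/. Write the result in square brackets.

A Velar Fronting: [dokgi] → [dokzi]
B Progressive Voicing Assimilation: [dokzi] → [doksi]

[doksi]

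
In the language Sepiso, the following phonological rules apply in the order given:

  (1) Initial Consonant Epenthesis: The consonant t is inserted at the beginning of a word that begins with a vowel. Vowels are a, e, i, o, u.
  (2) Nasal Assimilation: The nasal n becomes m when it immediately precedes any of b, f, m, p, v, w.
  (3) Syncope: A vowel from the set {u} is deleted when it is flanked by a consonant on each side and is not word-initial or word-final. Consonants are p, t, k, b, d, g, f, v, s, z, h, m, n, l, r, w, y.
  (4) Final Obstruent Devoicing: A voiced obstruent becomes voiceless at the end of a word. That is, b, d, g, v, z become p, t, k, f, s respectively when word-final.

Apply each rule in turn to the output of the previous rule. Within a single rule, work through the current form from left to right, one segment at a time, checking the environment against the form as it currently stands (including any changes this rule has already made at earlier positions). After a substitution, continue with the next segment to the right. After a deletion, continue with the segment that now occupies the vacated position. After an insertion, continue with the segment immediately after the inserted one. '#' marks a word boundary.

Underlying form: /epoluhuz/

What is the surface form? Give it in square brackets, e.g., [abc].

[tepolhs]

(1) Initial Consonant Epenthesis: [epoluhuz] → [tepoluhuz]
(2) Nasal Assimilation: no change — [tepoluhuz]
(3) Syncope: [tepoluhuz] → [tepolhz]
(4) Final Obstruent Devoicing: [tepolhz] → [tepolhs]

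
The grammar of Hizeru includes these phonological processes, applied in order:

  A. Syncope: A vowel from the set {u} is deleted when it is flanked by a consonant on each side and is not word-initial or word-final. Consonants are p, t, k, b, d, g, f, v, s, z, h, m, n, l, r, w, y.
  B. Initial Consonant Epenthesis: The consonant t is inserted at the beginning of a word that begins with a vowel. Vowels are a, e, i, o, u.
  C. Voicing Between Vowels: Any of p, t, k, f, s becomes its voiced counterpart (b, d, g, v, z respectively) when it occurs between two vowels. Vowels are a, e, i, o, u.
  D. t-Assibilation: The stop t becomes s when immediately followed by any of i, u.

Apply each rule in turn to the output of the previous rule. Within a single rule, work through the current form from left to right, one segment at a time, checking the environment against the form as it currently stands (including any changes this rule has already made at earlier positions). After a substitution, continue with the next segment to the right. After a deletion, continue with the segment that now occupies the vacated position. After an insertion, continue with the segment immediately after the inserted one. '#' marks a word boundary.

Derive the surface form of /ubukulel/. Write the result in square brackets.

[subklel]

A Syncope: [ubukulel] → [ubklel]
B Initial Consonant Epenthesis: [ubklel] → [tubklel]
C Voicing Between Vowels: no change — [tubklel]
D t-Assibilation: [tubklel] → [subklel]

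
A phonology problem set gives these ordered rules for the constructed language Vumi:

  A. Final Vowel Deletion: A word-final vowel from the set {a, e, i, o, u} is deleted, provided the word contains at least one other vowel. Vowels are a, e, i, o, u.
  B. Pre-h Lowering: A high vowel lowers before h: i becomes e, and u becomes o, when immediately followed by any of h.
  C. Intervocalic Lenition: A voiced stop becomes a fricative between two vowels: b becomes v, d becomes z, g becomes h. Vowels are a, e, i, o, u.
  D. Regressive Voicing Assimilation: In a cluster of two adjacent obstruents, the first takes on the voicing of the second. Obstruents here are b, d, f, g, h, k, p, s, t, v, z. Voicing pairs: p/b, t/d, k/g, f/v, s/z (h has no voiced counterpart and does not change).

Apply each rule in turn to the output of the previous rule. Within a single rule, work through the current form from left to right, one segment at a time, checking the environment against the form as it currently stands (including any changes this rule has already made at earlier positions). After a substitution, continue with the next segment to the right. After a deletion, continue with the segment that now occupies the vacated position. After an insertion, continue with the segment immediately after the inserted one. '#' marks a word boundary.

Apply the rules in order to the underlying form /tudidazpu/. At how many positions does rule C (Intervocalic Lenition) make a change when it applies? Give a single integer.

A Final Vowel Deletion: [tudidazpu] → [tudidazp]
B Pre-h Lowering: no change — [tudidazp]
C Intervocalic Lenition: [tudidazp] → [tuzizazp]
D Regressive Voicing Assimilation: [tuzizazp] → [tuzizasp]
Rule C changed 2 position(s).

2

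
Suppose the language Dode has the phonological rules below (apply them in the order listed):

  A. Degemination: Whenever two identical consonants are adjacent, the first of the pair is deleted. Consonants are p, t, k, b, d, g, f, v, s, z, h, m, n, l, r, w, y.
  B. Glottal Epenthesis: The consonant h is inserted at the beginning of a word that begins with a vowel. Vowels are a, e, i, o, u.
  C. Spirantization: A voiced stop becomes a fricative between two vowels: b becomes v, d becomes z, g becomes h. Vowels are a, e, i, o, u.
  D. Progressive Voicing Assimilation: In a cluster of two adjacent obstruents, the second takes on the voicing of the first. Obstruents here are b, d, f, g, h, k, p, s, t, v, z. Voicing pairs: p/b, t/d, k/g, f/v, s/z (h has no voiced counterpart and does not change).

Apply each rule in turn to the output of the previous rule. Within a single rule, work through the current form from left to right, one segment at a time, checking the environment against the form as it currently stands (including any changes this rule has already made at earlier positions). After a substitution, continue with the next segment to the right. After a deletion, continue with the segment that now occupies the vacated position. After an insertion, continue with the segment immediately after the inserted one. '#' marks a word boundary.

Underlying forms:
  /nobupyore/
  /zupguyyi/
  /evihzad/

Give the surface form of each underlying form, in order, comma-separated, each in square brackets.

/nobupyore/:
  A Degemination: no change — [nobupyore]
  B Glottal Epenthesis: no change — [nobupyore]
  C Spirantization: [nobupyore] → [novupyore]
  D Progressive Voicing Assimilation: no change — [novupyore]
/zupguyyi/:
  A Degemination: [zupguyyi] → [zupguyi]
  B Glottal Epenthesis: no change — [zupguyi]
  C Spirantization: no change — [zupguyi]
  D Progressive Voicing Assimilation: [zupguyi] → [zupkuyi]
/evihzad/:
  A Degemination: no change — [evihzad]
  B Glottal Epenthesis: [evihzad] → [hevihzad]
  C Spirantization: no change — [hevihzad]
  D Progressive Voicing Assimilation: [hevihzad] → [hevihsad]

[novupyore], [zupkuyi], [hevihsad]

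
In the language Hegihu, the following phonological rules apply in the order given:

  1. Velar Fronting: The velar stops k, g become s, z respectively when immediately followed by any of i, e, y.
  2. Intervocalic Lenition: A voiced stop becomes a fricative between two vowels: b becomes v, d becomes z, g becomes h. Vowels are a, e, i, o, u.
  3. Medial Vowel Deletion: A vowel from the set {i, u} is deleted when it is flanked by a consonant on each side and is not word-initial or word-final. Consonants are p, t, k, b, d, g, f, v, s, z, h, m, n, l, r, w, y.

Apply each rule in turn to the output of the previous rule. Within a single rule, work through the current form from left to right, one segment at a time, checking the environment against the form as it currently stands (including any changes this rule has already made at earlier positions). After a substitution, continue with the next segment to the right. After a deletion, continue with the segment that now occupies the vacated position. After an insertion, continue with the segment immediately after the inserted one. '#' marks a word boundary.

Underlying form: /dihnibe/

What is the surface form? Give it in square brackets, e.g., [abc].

[dhnve]

1 Velar Fronting: no change — [dihnibe]
2 Intervocalic Lenition: [dihnibe] → [dihnive]
3 Medial Vowel Deletion: [dihnive] → [dhnve]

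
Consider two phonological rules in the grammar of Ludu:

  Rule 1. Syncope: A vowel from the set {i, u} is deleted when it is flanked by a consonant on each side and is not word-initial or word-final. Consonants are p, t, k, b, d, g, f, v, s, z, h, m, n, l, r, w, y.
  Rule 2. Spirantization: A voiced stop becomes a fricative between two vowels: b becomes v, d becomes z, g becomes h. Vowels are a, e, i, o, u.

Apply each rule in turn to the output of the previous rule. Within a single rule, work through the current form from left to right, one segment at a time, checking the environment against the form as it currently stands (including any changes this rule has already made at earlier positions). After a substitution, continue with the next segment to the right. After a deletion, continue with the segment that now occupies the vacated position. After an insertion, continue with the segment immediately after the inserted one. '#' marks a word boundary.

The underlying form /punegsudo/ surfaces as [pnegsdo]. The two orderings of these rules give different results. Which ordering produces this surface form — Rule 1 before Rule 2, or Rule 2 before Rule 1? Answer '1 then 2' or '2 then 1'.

Order 1 then 2:
  1 Syncope: [punegsudo] → [pnegsdo]
  2 Spirantization: no change — [pnegsdo]
  result: [pnegsdo]
Order 2 then 1:
  2 Spirantization: [punegsudo] → [punegsuzo]
  1 Syncope: [punegsuzo] → [pnegszo]
  result: [pnegszo]

1 then 2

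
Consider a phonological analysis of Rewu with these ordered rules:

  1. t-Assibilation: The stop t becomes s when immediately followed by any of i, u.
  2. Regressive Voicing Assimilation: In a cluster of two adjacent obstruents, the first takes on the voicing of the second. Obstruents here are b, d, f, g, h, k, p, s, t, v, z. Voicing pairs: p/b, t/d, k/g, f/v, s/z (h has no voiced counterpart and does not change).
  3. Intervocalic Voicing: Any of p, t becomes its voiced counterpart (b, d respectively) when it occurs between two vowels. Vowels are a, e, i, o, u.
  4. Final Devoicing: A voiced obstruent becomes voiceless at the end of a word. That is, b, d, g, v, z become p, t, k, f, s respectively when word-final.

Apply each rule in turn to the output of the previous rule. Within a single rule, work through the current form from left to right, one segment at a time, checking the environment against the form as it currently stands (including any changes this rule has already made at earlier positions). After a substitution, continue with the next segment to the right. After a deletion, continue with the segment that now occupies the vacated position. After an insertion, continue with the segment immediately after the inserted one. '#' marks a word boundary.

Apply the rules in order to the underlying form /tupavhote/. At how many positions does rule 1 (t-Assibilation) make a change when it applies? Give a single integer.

1 t-Assibilation: [tupavhote] → [supavhote]
2 Regressive Voicing Assimilation: [supavhote] → [supafhote]
3 Intervocalic Voicing: [supafhote] → [subafhode]
4 Final Devoicing: no change — [subafhode]
Rule 1 changed 1 position(s).

1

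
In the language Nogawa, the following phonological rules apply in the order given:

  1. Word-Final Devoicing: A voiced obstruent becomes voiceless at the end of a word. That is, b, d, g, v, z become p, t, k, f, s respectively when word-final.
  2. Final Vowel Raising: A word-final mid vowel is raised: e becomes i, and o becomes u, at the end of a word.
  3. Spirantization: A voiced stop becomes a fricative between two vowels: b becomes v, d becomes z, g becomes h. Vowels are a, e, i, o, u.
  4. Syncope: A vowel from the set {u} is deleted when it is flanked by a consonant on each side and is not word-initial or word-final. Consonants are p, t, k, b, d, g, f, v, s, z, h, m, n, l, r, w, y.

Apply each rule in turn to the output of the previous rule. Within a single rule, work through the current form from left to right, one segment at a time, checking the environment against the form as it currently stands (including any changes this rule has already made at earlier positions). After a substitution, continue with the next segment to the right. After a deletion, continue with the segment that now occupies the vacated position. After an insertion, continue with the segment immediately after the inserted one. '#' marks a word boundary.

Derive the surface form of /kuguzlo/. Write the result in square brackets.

[khzlu]

1 Word-Final Devoicing: no change — [kuguzlo]
2 Final Vowel Raising: [kuguzlo] → [kuguzlu]
3 Spirantization: [kuguzlu] → [kuhuzlu]
4 Syncope: [kuhuzlu] → [khzlu]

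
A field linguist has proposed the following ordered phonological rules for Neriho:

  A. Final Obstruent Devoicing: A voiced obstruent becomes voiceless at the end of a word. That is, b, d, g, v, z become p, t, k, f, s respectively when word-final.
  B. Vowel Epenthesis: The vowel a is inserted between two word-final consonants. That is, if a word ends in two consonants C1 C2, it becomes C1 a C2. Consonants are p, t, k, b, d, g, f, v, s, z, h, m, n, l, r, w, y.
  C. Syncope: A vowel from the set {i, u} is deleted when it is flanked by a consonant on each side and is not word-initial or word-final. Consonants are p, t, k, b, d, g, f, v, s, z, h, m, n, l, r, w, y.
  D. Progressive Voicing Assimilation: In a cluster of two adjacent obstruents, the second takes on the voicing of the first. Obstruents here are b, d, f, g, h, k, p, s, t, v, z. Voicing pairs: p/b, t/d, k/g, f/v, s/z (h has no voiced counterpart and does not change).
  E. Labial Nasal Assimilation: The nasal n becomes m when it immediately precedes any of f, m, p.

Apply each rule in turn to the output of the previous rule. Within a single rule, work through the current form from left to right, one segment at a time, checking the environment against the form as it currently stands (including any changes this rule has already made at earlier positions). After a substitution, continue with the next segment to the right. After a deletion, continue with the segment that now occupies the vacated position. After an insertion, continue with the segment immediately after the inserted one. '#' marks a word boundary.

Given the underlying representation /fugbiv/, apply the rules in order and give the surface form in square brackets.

[fkpf]

A Final Obstruent Devoicing: [fugbiv] → [fugbif]
B Vowel Epenthesis: no change — [fugbif]
C Syncope: [fugbif] → [fgbf]
D Progressive Voicing Assimilation: [fgbf] → [fkpf]
E Labial Nasal Assimilation: no change — [fkpf]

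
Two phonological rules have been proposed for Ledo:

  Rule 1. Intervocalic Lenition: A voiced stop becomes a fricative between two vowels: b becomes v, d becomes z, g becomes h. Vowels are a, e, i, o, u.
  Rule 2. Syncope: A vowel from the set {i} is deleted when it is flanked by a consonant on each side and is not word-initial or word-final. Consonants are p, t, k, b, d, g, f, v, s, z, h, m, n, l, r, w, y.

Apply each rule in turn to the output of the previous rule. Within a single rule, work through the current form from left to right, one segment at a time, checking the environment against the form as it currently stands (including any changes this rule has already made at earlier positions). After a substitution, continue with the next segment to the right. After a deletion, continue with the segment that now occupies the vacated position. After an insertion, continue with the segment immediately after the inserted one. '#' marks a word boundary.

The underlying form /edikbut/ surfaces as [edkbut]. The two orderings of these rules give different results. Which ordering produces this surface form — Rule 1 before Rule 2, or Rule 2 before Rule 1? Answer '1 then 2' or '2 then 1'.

Order 1 then 2:
  1 Intervocalic Lenition: [edikbut] → [ezikbut]
  2 Syncope: [ezikbut] → [ezkbut]
  result: [ezkbut]
Order 2 then 1:
  2 Syncope: [edikbut] → [edkbut]
  1 Intervocalic Lenition: no change — [edkbut]
  result: [edkbut]

2 then 1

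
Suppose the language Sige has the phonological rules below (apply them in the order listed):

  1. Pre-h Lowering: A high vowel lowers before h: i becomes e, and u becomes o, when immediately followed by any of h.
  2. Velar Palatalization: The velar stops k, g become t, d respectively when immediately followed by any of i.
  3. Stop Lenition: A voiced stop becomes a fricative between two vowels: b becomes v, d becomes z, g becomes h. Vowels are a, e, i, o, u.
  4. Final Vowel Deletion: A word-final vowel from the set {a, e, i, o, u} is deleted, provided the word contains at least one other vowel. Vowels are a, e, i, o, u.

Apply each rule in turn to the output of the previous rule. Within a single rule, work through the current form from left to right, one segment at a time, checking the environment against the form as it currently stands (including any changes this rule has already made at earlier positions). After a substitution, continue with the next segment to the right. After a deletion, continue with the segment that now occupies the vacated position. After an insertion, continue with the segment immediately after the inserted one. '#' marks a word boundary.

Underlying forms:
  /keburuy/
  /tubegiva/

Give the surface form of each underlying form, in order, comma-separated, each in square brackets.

[kevuruy], [tuveziv]

/keburuy/:
  1 Pre-h Lowering: no change — [keburuy]
  2 Velar Palatalization: no change — [keburuy]
  3 Stop Lenition: [keburuy] → [kevuruy]
  4 Final Vowel Deletion: no change — [kevuruy]
/tubegiva/:
  1 Pre-h Lowering: no change — [tubegiva]
  2 Velar Palatalization: [tubegiva] → [tubediva]
  3 Stop Lenition: [tubediva] → [tuveziva]
  4 Final Vowel Deletion: [tuveziva] → [tuveziv]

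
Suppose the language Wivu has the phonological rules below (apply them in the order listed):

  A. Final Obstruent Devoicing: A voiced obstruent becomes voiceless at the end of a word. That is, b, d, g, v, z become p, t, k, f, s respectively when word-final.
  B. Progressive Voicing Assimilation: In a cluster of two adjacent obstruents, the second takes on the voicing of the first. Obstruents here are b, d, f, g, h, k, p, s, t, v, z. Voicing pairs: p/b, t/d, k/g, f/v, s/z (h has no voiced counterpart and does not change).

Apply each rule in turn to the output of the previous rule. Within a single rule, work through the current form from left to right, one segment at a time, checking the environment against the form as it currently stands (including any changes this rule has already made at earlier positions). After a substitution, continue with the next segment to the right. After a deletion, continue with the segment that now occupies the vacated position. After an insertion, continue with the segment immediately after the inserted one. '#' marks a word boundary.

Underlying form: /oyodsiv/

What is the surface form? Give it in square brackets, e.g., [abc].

[oyodzif]

A Final Obstruent Devoicing: [oyodsiv] → [oyodsif]
B Progressive Voicing Assimilation: [oyodsif] → [oyodzif]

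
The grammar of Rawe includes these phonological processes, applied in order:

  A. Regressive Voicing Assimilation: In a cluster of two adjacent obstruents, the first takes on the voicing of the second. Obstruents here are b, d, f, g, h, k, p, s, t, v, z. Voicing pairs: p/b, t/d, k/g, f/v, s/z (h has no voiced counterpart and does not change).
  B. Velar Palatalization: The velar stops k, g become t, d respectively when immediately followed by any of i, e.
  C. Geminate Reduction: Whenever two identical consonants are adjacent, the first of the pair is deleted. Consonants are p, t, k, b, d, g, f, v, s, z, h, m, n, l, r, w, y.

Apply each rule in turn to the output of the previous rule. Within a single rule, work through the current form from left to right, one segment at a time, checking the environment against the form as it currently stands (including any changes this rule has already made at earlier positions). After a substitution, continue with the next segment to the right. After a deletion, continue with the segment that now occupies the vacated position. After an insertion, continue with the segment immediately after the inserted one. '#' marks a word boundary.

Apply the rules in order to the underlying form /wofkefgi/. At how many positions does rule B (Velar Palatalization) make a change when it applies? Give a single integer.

A Regressive Voicing Assimilation: [wofkefgi] → [wofkevgi]
B Velar Palatalization: [wofkevgi] → [woftevdi]
C Geminate Reduction: no change — [woftevdi]
Rule B changed 2 position(s).

2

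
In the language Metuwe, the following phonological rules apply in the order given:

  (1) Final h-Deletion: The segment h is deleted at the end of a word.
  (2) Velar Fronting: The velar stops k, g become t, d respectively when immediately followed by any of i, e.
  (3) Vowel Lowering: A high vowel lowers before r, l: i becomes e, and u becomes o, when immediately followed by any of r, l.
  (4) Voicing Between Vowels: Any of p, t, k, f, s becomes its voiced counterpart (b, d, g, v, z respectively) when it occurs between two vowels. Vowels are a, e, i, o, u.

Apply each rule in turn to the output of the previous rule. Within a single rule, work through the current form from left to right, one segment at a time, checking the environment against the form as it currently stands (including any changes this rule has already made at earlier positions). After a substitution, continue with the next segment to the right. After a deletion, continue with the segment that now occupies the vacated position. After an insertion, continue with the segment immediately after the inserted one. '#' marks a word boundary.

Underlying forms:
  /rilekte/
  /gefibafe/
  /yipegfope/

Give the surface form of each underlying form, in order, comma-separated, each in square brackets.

[relekte], [devibave], [yibegfobe]

/rilekte/:
  (1) Final h-Deletion: no change — [rilekte]
  (2) Velar Fronting: no change — [rilekte]
  (3) Vowel Lowering: [rilekte] → [relekte]
  (4) Voicing Between Vowels: no change — [relekte]
/gefibafe/:
  (1) Final h-Deletion: no change — [gefibafe]
  (2) Velar Fronting: [gefibafe] → [defibafe]
  (3) Vowel Lowering: no change — [defibafe]
  (4) Voicing Between Vowels: [defibafe] → [devibave]
/yipegfope/:
  (1) Final h-Deletion: no change — [yipegfope]
  (2) Velar Fronting: no change — [yipegfope]
  (3) Vowel Lowering: no change — [yipegfope]
  (4) Voicing Between Vowels: [yipegfope] → [yibegfobe]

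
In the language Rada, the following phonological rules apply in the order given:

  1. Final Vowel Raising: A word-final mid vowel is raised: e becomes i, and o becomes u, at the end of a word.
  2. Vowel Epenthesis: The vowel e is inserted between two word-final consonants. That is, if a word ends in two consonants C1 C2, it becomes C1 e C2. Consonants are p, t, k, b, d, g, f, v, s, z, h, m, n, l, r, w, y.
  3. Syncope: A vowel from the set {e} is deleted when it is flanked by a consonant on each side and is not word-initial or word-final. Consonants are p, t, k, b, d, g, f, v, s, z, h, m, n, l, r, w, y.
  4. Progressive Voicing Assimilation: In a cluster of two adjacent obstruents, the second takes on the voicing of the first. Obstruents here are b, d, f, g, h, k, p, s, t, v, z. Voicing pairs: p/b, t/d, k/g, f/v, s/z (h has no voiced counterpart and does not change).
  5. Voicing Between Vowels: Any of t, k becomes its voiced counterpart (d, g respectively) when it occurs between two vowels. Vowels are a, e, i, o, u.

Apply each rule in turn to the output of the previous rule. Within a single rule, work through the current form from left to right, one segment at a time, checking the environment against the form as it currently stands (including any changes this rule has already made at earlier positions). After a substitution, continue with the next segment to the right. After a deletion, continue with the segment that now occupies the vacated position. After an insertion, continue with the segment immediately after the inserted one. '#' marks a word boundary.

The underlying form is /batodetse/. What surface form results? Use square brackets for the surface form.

1 Final Vowel Raising: [batodetse] → [batodetsi]
2 Vowel Epenthesis: no change — [batodetsi]
3 Syncope: [batodetsi] → [batodtsi]
4 Progressive Voicing Assimilation: [batodtsi] → [batoddzi]
5 Voicing Between Vowels: [batoddzi] → [badoddzi]

[badoddzi]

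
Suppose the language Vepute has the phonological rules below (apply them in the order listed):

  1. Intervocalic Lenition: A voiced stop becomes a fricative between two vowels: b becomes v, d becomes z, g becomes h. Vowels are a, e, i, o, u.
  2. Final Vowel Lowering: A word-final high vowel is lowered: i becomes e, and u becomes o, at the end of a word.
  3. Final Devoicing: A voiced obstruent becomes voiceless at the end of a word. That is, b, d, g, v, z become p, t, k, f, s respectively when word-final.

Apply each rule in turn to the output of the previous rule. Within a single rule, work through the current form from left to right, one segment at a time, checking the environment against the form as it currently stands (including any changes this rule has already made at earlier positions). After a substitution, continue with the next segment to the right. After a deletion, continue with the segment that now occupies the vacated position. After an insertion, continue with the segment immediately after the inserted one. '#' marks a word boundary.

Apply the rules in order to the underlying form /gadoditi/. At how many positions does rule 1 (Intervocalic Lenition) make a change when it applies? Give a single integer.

2

1 Intervocalic Lenition: [gadoditi] → [gazoziti]
2 Final Vowel Lowering: [gazoziti] → [gazozite]
3 Final Devoicing: no change — [gazozite]
Rule 1 changed 2 position(s).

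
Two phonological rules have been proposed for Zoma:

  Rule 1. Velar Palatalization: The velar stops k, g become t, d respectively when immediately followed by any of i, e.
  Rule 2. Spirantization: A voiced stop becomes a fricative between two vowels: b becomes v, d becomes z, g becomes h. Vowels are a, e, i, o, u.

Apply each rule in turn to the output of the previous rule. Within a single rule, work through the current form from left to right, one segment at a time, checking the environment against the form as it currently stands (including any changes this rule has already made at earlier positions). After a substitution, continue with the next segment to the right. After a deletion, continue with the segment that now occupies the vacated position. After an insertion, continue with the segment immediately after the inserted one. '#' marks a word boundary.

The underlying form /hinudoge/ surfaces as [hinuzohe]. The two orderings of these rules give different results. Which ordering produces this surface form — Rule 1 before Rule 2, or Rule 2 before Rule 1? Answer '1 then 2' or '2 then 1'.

Order 1 then 2:
  1 Velar Palatalization: [hinudoge] → [hinudode]
  2 Spirantization: [hinudode] → [hinuzoze]
  result: [hinuzoze]
Order 2 then 1:
  2 Spirantization: [hinudoge] → [hinuzohe]
  1 Velar Palatalization: no change — [hinuzohe]
  result: [hinuzohe]

2 then 1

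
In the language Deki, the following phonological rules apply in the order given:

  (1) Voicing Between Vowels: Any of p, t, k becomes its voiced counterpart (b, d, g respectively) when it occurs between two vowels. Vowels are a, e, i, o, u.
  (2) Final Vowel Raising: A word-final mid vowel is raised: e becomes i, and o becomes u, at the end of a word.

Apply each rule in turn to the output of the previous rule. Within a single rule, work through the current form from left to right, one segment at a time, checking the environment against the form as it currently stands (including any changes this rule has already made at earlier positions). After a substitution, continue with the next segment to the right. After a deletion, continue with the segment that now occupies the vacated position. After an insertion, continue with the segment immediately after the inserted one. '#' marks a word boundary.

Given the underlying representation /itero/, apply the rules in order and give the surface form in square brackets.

(1) Voicing Between Vowels: [itero] → [idero]
(2) Final Vowel Raising: [idero] → [ideru]

[ideru]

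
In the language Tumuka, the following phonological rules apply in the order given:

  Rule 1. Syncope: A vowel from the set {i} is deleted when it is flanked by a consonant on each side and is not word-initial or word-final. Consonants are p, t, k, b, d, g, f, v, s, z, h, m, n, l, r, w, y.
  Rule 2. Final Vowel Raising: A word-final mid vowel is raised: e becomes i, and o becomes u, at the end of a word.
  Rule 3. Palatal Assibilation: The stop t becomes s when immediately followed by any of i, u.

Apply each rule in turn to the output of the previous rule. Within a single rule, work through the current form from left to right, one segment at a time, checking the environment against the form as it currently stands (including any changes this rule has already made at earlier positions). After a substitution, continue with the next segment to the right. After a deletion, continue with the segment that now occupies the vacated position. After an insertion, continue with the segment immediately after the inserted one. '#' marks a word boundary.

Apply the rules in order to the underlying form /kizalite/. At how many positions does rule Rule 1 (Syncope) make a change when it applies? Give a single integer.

2

Rule 1 Syncope: [kizalite] → [kzalte]
Rule 2 Final Vowel Raising: [kzalte] → [kzalti]
Rule 3 Palatal Assibilation: [kzalti] → [kzalsi]
Rule Rule 1 changed 2 position(s).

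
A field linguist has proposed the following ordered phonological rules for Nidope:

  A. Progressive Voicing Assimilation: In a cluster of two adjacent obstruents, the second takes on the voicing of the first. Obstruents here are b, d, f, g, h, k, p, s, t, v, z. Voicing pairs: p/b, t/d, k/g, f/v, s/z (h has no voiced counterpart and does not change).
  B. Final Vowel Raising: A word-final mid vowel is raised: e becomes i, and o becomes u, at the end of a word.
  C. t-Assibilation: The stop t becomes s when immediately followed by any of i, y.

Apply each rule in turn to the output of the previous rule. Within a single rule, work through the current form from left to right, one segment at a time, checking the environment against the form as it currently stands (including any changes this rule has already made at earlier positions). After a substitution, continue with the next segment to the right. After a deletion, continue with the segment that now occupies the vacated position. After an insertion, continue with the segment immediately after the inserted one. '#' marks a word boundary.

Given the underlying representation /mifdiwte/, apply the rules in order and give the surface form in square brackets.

A Progressive Voicing Assimilation: [mifdiwte] → [miftiwte]
B Final Vowel Raising: [miftiwte] → [miftiwti]
C t-Assibilation: [miftiwti] → [mifsiwsi]

[mifsiwsi]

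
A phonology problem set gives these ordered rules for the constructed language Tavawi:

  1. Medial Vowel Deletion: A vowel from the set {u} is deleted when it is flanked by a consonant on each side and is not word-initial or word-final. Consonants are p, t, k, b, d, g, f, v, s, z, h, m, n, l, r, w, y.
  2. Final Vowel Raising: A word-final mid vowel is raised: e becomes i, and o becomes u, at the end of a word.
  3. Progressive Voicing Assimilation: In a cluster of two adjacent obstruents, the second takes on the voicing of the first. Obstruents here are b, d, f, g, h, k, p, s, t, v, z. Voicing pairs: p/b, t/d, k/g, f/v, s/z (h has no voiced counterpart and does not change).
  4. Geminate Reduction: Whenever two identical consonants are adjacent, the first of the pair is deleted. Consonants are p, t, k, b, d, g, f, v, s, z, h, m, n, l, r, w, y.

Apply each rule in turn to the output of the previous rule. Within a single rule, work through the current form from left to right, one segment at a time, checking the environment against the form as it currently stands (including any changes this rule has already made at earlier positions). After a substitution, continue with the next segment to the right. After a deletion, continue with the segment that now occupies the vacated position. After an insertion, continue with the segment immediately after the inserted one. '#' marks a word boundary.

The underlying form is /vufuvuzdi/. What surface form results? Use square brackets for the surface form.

1 Medial Vowel Deletion: [vufuvuzdi] → [vfvzdi]
2 Final Vowel Raising: no change — [vfvzdi]
3 Progressive Voicing Assimilation: [vfvzdi] → [vvvzdi]
4 Geminate Reduction: [vvvzdi] → [vzdi]

[vzdi]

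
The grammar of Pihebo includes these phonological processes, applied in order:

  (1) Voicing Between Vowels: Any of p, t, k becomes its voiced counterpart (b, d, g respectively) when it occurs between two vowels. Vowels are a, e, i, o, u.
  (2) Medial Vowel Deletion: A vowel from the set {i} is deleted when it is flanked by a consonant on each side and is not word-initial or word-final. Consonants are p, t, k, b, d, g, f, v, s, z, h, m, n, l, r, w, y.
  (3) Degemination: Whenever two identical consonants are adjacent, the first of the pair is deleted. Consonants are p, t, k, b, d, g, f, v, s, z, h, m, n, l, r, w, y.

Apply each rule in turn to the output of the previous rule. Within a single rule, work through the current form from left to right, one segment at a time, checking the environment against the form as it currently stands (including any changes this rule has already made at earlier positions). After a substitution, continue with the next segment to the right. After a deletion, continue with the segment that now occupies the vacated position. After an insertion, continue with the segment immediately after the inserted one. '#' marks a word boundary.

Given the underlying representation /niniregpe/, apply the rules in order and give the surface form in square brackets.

[nregpe]

(1) Voicing Between Vowels: no change — [niniregpe]
(2) Medial Vowel Deletion: [niniregpe] → [nnregpe]
(3) Degemination: [nnregpe] → [nregpe]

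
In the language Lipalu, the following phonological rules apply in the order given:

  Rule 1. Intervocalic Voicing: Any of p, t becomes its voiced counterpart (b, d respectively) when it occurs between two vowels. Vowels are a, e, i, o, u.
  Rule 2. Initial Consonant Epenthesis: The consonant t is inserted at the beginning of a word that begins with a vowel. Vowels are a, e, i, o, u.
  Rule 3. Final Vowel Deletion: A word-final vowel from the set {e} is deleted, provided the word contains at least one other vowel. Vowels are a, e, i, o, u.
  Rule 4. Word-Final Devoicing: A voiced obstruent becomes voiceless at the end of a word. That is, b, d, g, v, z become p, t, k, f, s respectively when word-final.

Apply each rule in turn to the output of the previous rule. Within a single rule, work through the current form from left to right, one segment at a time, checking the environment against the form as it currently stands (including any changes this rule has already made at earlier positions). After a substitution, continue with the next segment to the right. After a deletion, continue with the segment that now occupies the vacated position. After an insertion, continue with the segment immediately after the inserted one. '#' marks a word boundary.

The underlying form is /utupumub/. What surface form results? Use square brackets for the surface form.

Rule 1 Intervocalic Voicing: [utupumub] → [udubumub]
Rule 2 Initial Consonant Epenthesis: [udubumub] → [tudubumub]
Rule 3 Final Vowel Deletion: no change — [tudubumub]
Rule 4 Word-Final Devoicing: [tudubumub] → [tudubumup]

[tudubumup]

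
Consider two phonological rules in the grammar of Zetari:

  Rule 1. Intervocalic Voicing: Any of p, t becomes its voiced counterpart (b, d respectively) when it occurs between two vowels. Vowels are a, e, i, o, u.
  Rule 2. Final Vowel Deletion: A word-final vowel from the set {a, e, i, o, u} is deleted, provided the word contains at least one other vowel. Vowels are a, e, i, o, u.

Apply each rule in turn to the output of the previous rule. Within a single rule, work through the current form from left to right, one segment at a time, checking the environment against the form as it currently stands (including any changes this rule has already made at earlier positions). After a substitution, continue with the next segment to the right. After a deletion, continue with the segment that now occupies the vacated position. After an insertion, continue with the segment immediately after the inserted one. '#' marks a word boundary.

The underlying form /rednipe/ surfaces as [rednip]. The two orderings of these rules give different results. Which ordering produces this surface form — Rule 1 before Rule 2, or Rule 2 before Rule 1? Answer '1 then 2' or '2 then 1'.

2 then 1

Order 1 then 2:
  1 Intervocalic Voicing: [rednipe] → [rednibe]
  2 Final Vowel Deletion: [rednibe] → [rednib]
  result: [rednib]
Order 2 then 1:
  2 Final Vowel Deletion: [rednipe] → [rednip]
  1 Intervocalic Voicing: no change — [rednip]
  result: [rednip]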